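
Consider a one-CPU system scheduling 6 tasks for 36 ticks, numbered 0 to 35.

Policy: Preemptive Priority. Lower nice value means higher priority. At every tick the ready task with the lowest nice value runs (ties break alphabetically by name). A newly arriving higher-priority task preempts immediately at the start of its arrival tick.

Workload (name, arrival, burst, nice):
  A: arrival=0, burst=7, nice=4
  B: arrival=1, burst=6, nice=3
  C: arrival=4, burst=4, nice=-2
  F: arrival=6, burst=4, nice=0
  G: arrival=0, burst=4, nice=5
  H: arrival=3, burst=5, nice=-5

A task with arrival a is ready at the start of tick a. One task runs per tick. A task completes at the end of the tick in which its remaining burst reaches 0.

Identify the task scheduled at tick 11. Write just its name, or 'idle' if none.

t=0: ready={A,G} → run A
t=1: ready={A,B,G} → run B
t=2: ready={A,B,G} → run B
t=3: ready={A,B,G,H} → run H
t=4: ready={A,B,C,G,H} → run H
t=5: ready={A,B,C,G,H} → run H
t=6: ready={A,B,C,F,G,H} → run H
t=7: ready={A,B,C,F,G,H} → run H
t=8: ready={A,B,C,F,G} → run C
t=9: ready={A,B,C,F,G} → run C
t=10: ready={A,B,C,F,G} → run C
t=11: ready={A,B,C,F,G} → run C
t=12: ready={A,B,F,G} → run F
t=13: ready={A,B,F,G} → run F
t=14: ready={A,B,F,G} → run F
t=15: ready={A,B,F,G} → run F
t=16: ready={A,B,G} → run B
t=17: ready={A,B,G} → run B
t=18: ready={A,B,G} → run B
t=19: ready={A,B,G} → run B
t=20: ready={A,G} → run A
t=21: ready={A,G} → run A
t=22: ready={A,G} → run A
t=23: ready={A,G} → run A
t=24: ready={A,G} → run A
t=25: ready={A,G} → run A
t=26: ready={G} → run G
t=27: ready={G} → run G
t=28: ready={G} → run G
t=29: ready={G} → run G
t=30: (idle)
t=31: (idle)
t=32: (idle)
t=33: (idle)
t=34: (idle)
t=35: (idle)

running at tick 11 = C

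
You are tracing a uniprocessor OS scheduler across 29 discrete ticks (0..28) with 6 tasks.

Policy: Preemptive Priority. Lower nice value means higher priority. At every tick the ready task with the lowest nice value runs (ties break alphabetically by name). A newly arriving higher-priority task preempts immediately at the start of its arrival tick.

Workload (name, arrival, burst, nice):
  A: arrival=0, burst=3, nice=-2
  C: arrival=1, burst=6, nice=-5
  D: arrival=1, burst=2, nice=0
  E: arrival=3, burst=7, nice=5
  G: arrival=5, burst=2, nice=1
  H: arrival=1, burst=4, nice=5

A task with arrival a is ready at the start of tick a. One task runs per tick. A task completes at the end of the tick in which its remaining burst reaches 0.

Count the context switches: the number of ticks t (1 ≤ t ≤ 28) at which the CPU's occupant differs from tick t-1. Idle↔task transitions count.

t=0: ready={A} → run A
t=1: ready={A,C,D,H} → run C
t=2: ready={A,C,D,H} → run C
t=3: ready={A,C,D,E,H} → run C
t=4: ready={A,C,D,E,H} → run C
t=5: ready={A,C,D,E,G,H} → run C
t=6: ready={A,C,D,E,G,H} → run C
t=7: ready={A,D,E,G,H} → run A
t=8: ready={A,D,E,G,H} → run A
t=9: ready={D,E,G,H} → run D
t=10: ready={D,E,G,H} → run D
t=11: ready={E,G,H} → run G
t=12: ready={E,G,H} → run G
t=13: ready={E,H} → run E
t=14: ready={E,H} → run E
t=15: ready={E,H} → run E
t=16: ready={E,H} → run E
t=17: ready={E,H} → run E
t=18: ready={E,H} → run E
t=19: ready={E,H} → run E
t=20: ready={H} → run H
t=21: ready={H} → run H
t=22: ready={H} → run H
t=23: ready={H} → run H
t=24: (idle)
t=25: (idle)
t=26: (idle)
t=27: (idle)
t=28: (idle)

context switches = 7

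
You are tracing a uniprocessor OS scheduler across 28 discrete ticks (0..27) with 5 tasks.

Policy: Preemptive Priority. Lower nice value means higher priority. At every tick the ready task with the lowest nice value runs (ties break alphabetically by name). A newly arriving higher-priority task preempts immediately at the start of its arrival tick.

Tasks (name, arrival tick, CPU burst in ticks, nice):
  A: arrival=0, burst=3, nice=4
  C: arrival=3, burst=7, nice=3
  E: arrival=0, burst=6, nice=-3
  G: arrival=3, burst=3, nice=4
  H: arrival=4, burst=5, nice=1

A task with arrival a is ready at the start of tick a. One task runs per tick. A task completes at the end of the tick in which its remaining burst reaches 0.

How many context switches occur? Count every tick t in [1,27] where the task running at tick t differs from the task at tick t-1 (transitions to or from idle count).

context switches = 5

t=0: ready={A,E} → run E
t=1: ready={A,E} → run E
t=2: ready={A,E} → run E
t=3: ready={A,C,E,G} → run E
t=4: ready={A,C,E,G,H} → run E
t=5: ready={A,C,E,G,H} → run E
t=6: ready={A,C,G,H} → run H
t=7: ready={A,C,G,H} → run H
t=8: ready={A,C,G,H} → run H
t=9: ready={A,C,G,H} → run H
t=10: ready={A,C,G,H} → run H
t=11: ready={A,C,G} → run C
t=12: ready={A,C,G} → run C
t=13: ready={A,C,G} → run C
t=14: ready={A,C,G} → run C
t=15: ready={A,C,G} → run C
t=16: ready={A,C,G} → run C
t=17: ready={A,C,G} → run C
t=18: ready={A,G} → run A
t=19: ready={A,G} → run A
t=20: ready={A,G} → run A
t=21: ready={G} → run G
t=22: ready={G} → run G
t=23: ready={G} → run G
t=24: (idle)
t=25: (idle)
t=26: (idle)
t=27: (idle)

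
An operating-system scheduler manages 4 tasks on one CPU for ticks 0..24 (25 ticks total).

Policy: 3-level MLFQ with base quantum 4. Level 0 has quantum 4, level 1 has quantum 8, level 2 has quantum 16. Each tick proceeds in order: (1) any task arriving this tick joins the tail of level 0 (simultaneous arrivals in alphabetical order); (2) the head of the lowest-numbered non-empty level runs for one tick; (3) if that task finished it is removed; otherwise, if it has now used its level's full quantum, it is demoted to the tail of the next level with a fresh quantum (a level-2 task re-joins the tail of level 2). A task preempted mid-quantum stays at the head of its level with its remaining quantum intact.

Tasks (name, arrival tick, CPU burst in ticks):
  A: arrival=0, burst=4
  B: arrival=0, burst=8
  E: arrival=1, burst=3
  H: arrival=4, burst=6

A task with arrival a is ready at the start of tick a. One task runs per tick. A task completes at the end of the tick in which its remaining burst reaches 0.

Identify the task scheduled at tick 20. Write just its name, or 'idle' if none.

running at tick 20 = H

t=0: L0/L1/L2 = AB/-/- → run A
t=1: L0/L1/L2 = ABE/-/- → run A
t=2: L0/L1/L2 = ABE/-/- → run A
t=3: L0/L1/L2 = ABE/-/- → run A
t=4: L0/L1/L2 = BEH/-/- → run B
t=5: L0/L1/L2 = BEH/-/- → run B
t=6: L0/L1/L2 = BEH/-/- → run B
t=7: L0/L1/L2 = BEH/-/- → run B
t=8: L0/L1/L2 = EH/B/- → run E
t=9: L0/L1/L2 = EH/B/- → run E
t=10: L0/L1/L2 = EH/B/- → run E
t=11: L0/L1/L2 = H/B/- → run H
t=12: L0/L1/L2 = H/B/- → run H
t=13: L0/L1/L2 = H/B/- → run H
t=14: L0/L1/L2 = H/B/- → run H
t=15: L0/L1/L2 = -/BH/- → run B
t=16: L0/L1/L2 = -/BH/- → run B
t=17: L0/L1/L2 = -/BH/- → run B
t=18: L0/L1/L2 = -/BH/- → run B
t=19: L0/L1/L2 = -/H/- → run H
t=20: L0/L1/L2 = -/H/- → run H
t=21: (idle)
t=22: (idle)
t=23: (idle)
t=24: (idle)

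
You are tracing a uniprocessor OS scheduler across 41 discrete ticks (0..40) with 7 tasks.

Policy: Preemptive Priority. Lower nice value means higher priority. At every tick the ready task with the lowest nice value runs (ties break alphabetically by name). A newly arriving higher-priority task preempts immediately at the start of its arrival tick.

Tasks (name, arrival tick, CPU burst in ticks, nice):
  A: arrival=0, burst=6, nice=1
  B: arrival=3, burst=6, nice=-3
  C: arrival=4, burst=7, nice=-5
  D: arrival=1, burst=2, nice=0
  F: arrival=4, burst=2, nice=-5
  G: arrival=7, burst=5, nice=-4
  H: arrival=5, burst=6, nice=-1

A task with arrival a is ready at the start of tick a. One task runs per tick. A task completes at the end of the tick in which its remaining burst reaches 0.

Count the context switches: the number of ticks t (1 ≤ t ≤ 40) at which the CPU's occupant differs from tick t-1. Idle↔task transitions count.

t=0: ready={A} → run A
t=1: ready={A,D} → run D
t=2: ready={A,D} → run D
t=3: ready={A,B} → run B
t=4: ready={A,B,C,F} → run C
t=5: ready={A,B,C,F,H} → run C
t=6: ready={A,B,C,F,H} → run C
t=7: ready={A,B,C,F,G,H} → run C
t=8: ready={A,B,C,F,G,H} → run C
t=9: ready={A,B,C,F,G,H} → run C
t=10: ready={A,B,C,F,G,H} → run C
t=11: ready={A,B,F,G,H} → run F
t=12: ready={A,B,F,G,H} → run F
t=13: ready={A,B,G,H} → run G
t=14: ready={A,B,G,H} → run G
t=15: ready={A,B,G,H} → run G
t=16: ready={A,B,G,H} → run G
t=17: ready={A,B,G,H} → run G
t=18: ready={A,B,H} → run B
t=19: ready={A,B,H} → run B
t=20: ready={A,B,H} → run B
t=21: ready={A,B,H} → run B
t=22: ready={A,B,H} → run B
t=23: ready={A,H} → run H
t=24: ready={A,H} → run H
t=25: ready={A,H} → run H
t=26: ready={A,H} → run H
t=27: ready={A,H} → run H
t=28: ready={A,H} → run H
t=29: ready={A} → run A
t=30: ready={A} → run A
t=31: ready={A} → run A
t=32: ready={A} → run A
t=33: ready={A} → run A
t=34: (idle)
t=35: (idle)
t=36: (idle)
t=37: (idle)
t=38: (idle)
t=39: (idle)
t=40: (idle)

context switches = 9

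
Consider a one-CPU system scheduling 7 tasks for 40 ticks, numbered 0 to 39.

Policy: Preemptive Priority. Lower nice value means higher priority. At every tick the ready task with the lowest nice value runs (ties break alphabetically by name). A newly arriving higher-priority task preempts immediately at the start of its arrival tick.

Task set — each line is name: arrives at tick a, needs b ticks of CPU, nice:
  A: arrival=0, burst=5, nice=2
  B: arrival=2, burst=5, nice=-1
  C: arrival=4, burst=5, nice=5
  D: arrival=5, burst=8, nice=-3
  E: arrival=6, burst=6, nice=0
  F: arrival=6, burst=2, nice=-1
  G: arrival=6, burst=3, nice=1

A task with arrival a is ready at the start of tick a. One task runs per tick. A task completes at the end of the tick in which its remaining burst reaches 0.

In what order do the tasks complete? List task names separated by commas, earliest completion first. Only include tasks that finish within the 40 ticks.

t=0: ready={A} → run A
t=1: ready={A} → run A
t=2: ready={A,B} → run B
t=3: ready={A,B} → run B
t=4: ready={A,B,C} → run B
t=5: ready={A,B,C,D} → run D
t=6: ready={A,B,C,D,E,F,G} → run D
t=7: ready={A,B,C,D,E,F,G} → run D
t=8: ready={A,B,C,D,E,F,G} → run D
t=9: ready={A,B,C,D,E,F,G} → run D
t=10: ready={A,B,C,D,E,F,G} → run D
t=11: ready={A,B,C,D,E,F,G} → run D
t=12: ready={A,B,C,D,E,F,G} → run D
t=13: ready={A,B,C,E,F,G} → run B
t=14: ready={A,B,C,E,F,G} → run B
t=15: ready={A,C,E,F,G} → run F
t=16: ready={A,C,E,F,G} → run F
t=17: ready={A,C,E,G} → run E
t=18: ready={A,C,E,G} → run E
t=19: ready={A,C,E,G} → run E
t=20: ready={A,C,E,G} → run E
t=21: ready={A,C,E,G} → run E
t=22: ready={A,C,E,G} → run E
t=23: ready={A,C,G} → run G
t=24: ready={A,C,G} → run G
t=25: ready={A,C,G} → run G
t=26: ready={A,C} → run A
t=27: ready={A,C} → run A
t=28: ready={A,C} → run A
t=29: ready={C} → run C
t=30: ready={C} → run C
t=31: ready={C} → run C
t=32: ready={C} → run C
t=33: ready={C} → run C
t=34: (idle)
t=35: (idle)
t=36: (idle)
t=37: (idle)
t=38: (idle)
t=39: (idle)

completion order = D, B, F, E, G, A, C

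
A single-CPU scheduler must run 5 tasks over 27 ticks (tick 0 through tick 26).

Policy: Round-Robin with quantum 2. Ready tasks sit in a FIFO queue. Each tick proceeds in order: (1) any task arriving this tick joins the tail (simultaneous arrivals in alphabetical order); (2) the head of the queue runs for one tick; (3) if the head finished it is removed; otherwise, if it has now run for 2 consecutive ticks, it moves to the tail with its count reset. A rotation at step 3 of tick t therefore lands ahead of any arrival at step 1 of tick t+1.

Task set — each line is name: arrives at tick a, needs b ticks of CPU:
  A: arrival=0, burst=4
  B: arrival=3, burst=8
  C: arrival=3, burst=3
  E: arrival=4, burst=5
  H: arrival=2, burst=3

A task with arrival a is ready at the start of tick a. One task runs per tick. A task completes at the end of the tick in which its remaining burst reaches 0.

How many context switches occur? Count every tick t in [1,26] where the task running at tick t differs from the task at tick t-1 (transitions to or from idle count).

context switches = 12

t=0: queue=[A] q_used=0 → run A
t=1: queue=[A] q_used=1 → run A
t=2: queue=[A,H] q_used=0 → run A
t=3: queue=[A,H,B,C] q_used=1 → run A
t=4: queue=[H,B,C,E] q_used=0 → run H
t=5: queue=[H,B,C,E] q_used=1 → run H
t=6: queue=[B,C,E,H] q_used=0 → run B
t=7: queue=[B,C,E,H] q_used=1 → run B
t=8: queue=[C,E,H,B] q_used=0 → run C
t=9: queue=[C,E,H,B] q_used=1 → run C
t=10: queue=[E,H,B,C] q_used=0 → run E
t=11: queue=[E,H,B,C] q_used=1 → run E
t=12: queue=[H,B,C,E] q_used=0 → run H
t=13: queue=[B,C,E] q_used=0 → run B
t=14: queue=[B,C,E] q_used=1 → run B
t=15: queue=[C,E,B] q_used=0 → run C
t=16: queue=[E,B] q_used=0 → run E
t=17: queue=[E,B] q_used=1 → run E
t=18: queue=[B,E] q_used=0 → run B
t=19: queue=[B,E] q_used=1 → run B
t=20: queue=[E,B] q_used=0 → run E
t=21: queue=[B] q_used=0 → run B
t=22: queue=[B] q_used=1 → run B
t=23: (idle)
t=24: (idle)
t=25: (idle)
t=26: (idle)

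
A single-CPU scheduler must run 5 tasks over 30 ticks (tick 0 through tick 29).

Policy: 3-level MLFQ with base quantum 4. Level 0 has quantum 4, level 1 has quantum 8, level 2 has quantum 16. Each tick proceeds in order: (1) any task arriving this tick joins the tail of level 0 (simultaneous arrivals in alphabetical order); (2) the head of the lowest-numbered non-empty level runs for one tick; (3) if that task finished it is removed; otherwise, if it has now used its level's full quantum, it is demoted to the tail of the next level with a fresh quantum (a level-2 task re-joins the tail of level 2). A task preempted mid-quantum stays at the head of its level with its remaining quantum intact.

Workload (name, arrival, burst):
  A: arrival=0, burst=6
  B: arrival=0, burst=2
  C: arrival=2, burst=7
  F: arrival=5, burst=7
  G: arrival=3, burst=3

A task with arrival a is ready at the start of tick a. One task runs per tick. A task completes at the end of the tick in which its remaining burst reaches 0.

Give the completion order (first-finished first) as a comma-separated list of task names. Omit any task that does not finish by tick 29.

completion order = B, G, A, C, F

t=0: L0/L1/L2 = AB/-/- → run A
t=1: L0/L1/L2 = AB/-/- → run A
t=2: L0/L1/L2 = ABC/-/- → run A
t=3: L0/L1/L2 = ABCG/-/- → run A
t=4: L0/L1/L2 = BCG/A/- → run B
t=5: L0/L1/L2 = BCGF/A/- → run B
t=6: L0/L1/L2 = CGF/A/- → run C
t=7: L0/L1/L2 = CGF/A/- → run C
t=8: L0/L1/L2 = CGF/A/- → run C
t=9: L0/L1/L2 = CGF/A/- → run C
t=10: L0/L1/L2 = GF/AC/- → run G
t=11: L0/L1/L2 = GF/AC/- → run G
t=12: L0/L1/L2 = GF/AC/- → run G
t=13: L0/L1/L2 = F/AC/- → run F
t=14: L0/L1/L2 = F/AC/- → run F
t=15: L0/L1/L2 = F/AC/- → run F
t=16: L0/L1/L2 = F/AC/- → run F
t=17: L0/L1/L2 = -/ACF/- → run A
t=18: L0/L1/L2 = -/ACF/- → run A
t=19: L0/L1/L2 = -/CF/- → run C
t=20: L0/L1/L2 = -/CF/- → run C
t=21: L0/L1/L2 = -/CF/- → run C
t=22: L0/L1/L2 = -/F/- → run F
t=23: L0/L1/L2 = -/F/- → run F
t=24: L0/L1/L2 = -/F/- → run F
t=25: (idle)
t=26: (idle)
t=27: (idle)
t=28: (idle)
t=29: (idle)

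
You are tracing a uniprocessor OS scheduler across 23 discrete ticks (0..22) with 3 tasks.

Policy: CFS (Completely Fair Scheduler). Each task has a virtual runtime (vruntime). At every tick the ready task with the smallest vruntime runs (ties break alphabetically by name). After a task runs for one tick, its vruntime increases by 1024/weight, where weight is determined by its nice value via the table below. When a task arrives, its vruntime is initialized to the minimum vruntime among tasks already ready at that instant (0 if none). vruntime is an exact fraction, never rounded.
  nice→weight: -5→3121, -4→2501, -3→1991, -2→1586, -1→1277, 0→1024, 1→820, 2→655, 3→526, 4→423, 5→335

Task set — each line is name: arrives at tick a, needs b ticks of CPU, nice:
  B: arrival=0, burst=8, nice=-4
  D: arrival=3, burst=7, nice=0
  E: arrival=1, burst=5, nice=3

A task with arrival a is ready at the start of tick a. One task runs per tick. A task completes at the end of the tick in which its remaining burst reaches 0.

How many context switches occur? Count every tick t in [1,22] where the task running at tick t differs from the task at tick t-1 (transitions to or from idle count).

context switches = 17

t=0: vr[B=0] → run B
t=1: vr[B=1024/2501 E=1024/2501] → run B
t=2: vr[B=2048/2501 E=1024/2501] → run E
t=3: vr[B=2048/2501 D=2048/2501 E=1549824/657763] → run B
t=4: vr[B=3072/2501 D=2048/2501 E=1549824/657763] → run D
t=5: vr[B=3072/2501 D=4549/2501 E=1549824/657763] → run B
t=6: vr[B=4096/2501 D=4549/2501 E=1549824/657763] → run B
t=7: vr[B=5120/2501 D=4549/2501 E=1549824/657763] → run D
t=8: vr[B=5120/2501 D=7050/2501 E=1549824/657763] → run B
t=9: vr[B=6144/2501 D=7050/2501 E=1549824/657763] → run E
t=10: vr[B=6144/2501 D=7050/2501 E=2830336/657763] → run B
t=11: vr[B=7168/2501 D=7050/2501 E=2830336/657763] → run D
t=12: vr[B=7168/2501 D=9551/2501 E=2830336/657763] → run B
t=13: vr[D=9551/2501 E=2830336/657763] → run D
t=14: vr[D=12052/2501 E=2830336/657763] → run E
t=15: vr[D=12052/2501 E=4110848/657763] → run D
t=16: vr[D=14553/2501 E=4110848/657763] → run D
t=17: vr[D=17054/2501 E=4110848/657763] → run E
t=18: vr[D=17054/2501 E=5391360/657763] → run D
t=19: vr[E=5391360/657763] → run E
t=20: (idle)
t=21: (idle)
t=22: (idle)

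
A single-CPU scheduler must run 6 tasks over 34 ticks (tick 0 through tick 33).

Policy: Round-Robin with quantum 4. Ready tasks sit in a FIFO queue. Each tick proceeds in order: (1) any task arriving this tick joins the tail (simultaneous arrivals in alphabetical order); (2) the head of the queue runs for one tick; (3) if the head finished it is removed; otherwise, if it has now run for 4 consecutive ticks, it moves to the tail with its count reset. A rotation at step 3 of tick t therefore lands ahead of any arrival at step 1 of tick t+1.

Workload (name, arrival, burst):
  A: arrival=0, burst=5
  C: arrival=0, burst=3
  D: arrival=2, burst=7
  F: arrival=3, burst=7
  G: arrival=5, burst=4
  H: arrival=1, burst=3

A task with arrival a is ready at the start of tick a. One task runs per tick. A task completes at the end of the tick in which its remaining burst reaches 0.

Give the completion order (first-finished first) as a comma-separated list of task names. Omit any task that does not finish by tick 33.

t=0: queue=[A,C] q_used=0 → run A
t=1: queue=[A,C,H] q_used=1 → run A
t=2: queue=[A,C,H,D] q_used=2 → run A
t=3: queue=[A,C,H,D,F] q_used=3 → run A
t=4: queue=[C,H,D,F,A] q_used=0 → run C
t=5: queue=[C,H,D,F,A,G] q_used=1 → run C
t=6: queue=[C,H,D,F,A,G] q_used=2 → run C
t=7: queue=[H,D,F,A,G] q_used=0 → run H
t=8: queue=[H,D,F,A,G] q_used=1 → run H
t=9: queue=[H,D,F,A,G] q_used=2 → run H
t=10: queue=[D,F,A,G] q_used=0 → run D
t=11: queue=[D,F,A,G] q_used=1 → run D
t=12: queue=[D,F,A,G] q_used=2 → run D
t=13: queue=[D,F,A,G] q_used=3 → run D
t=14: queue=[F,A,G,D] q_used=0 → run F
t=15: queue=[F,A,G,D] q_used=1 → run F
t=16: queue=[F,A,G,D] q_used=2 → run F
t=17: queue=[F,A,G,D] q_used=3 → run F
t=18: queue=[A,G,D,F] q_used=0 → run A
t=19: queue=[G,D,F] q_used=0 → run G
t=20: queue=[G,D,F] q_used=1 → run G
t=21: queue=[G,D,F] q_used=2 → run G
t=22: queue=[G,D,F] q_used=3 → run G
t=23: queue=[D,F] q_used=0 → run D
t=24: queue=[D,F] q_used=1 → run D
t=25: queue=[D,F] q_used=2 → run D
t=26: queue=[F] q_used=0 → run F
t=27: queue=[F] q_used=1 → run F
t=28: queue=[F] q_used=2 → run F
t=29: (idle)
t=30: (idle)
t=31: (idle)
t=32: (idle)
t=33: (idle)

completion order = C, H, A, G, D, F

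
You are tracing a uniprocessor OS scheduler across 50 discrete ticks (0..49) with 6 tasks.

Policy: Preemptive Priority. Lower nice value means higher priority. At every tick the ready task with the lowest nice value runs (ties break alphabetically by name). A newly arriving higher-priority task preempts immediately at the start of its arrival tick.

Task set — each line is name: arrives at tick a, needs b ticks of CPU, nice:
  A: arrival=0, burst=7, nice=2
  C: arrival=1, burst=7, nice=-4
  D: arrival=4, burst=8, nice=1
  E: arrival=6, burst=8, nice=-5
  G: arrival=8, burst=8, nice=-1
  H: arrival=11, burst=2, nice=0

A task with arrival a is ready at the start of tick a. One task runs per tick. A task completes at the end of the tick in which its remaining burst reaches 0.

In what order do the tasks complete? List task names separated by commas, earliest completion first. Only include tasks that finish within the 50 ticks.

t=0: ready={A} → run A
t=1: ready={A,C} → run C
t=2: ready={A,C} → run C
t=3: ready={A,C} → run C
t=4: ready={A,C,D} → run C
t=5: ready={A,C,D} → run C
t=6: ready={A,C,D,E} → run E
t=7: ready={A,C,D,E} → run E
t=8: ready={A,C,D,E,G} → run E
t=9: ready={A,C,D,E,G} → run E
t=10: ready={A,C,D,E,G} → run E
t=11: ready={A,C,D,E,G,H} → run E
t=12: ready={A,C,D,E,G,H} → run E
t=13: ready={A,C,D,E,G,H} → run E
t=14: ready={A,C,D,G,H} → run C
t=15: ready={A,C,D,G,H} → run C
t=16: ready={A,D,G,H} → run G
t=17: ready={A,D,G,H} → run G
t=18: ready={A,D,G,H} → run G
t=19: ready={A,D,G,H} → run G
t=20: ready={A,D,G,H} → run G
t=21: ready={A,D,G,H} → run G
t=22: ready={A,D,G,H} → run G
t=23: ready={A,D,G,H} → run G
t=24: ready={A,D,H} → run H
t=25: ready={A,D,H} → run H
t=26: ready={A,D} → run D
t=27: ready={A,D} → run D
t=28: ready={A,D} → run D
t=29: ready={A,D} → run D
t=30: ready={A,D} → run D
t=31: ready={A,D} → run D
t=32: ready={A,D} → run D
t=33: ready={A,D} → run D
t=34: ready={A} → run A
t=35: ready={A} → run A
t=36: ready={A} → run A
t=37: ready={A} → run A
t=38: ready={A} → run A
t=39: ready={A} → run A
t=40: (idle)
t=41: (idle)
t=42: (idle)
t=43: (idle)
t=44: (idle)
t=45: (idle)
t=46: (idle)
t=47: (idle)
t=48: (idle)
t=49: (idle)

completion order = E, C, G, H, D, A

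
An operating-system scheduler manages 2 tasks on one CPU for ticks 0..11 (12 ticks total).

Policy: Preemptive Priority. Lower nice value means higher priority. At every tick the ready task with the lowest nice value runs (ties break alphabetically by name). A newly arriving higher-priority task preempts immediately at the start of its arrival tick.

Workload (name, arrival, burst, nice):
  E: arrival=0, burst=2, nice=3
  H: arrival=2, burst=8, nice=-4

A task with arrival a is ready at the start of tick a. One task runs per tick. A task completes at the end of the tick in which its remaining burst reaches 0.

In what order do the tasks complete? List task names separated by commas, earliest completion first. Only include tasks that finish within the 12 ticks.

t=0: ready={E} → run E
t=1: ready={E} → run E
t=2: ready={H} → run H
t=3: ready={H} → run H
t=4: ready={H} → run H
t=5: ready={H} → run H
t=6: ready={H} → run H
t=7: ready={H} → run H
t=8: ready={H} → run H
t=9: ready={H} → run H
t=10: (idle)
t=11: (idle)

completion order = E, H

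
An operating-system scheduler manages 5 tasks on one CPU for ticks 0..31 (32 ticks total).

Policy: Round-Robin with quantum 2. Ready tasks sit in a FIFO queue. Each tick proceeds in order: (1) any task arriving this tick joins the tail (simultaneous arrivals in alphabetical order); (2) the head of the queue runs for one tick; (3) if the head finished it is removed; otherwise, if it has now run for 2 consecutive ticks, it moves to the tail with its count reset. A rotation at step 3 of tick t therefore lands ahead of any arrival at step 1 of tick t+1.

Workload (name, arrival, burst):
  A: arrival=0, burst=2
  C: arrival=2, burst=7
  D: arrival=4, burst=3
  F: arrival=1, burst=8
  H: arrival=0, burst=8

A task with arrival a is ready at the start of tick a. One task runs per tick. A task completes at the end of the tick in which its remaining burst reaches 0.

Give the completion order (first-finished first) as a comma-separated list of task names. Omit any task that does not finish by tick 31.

t=0: queue=[A,H] q_used=0 → run A
t=1: queue=[A,H,F] q_used=1 → run A
t=2: queue=[H,F,C] q_used=0 → run H
t=3: queue=[H,F,C] q_used=1 → run H
t=4: queue=[F,C,H,D] q_used=0 → run F
t=5: queue=[F,C,H,D] q_used=1 → run F
t=6: queue=[C,H,D,F] q_used=0 → run C
t=7: queue=[C,H,D,F] q_used=1 → run C
t=8: queue=[H,D,F,C] q_used=0 → run H
t=9: queue=[H,D,F,C] q_used=1 → run H
t=10: queue=[D,F,C,H] q_used=0 → run D
t=11: queue=[D,F,C,H] q_used=1 → run D
t=12: queue=[F,C,H,D] q_used=0 → run F
t=13: queue=[F,C,H,D] q_used=1 → run F
t=14: queue=[C,H,D,F] q_used=0 → run C
t=15: queue=[C,H,D,F] q_used=1 → run C
t=16: queue=[H,D,F,C] q_used=0 → run H
t=17: queue=[H,D,F,C] q_used=1 → run H
t=18: queue=[D,F,C,H] q_used=0 → run D
t=19: queue=[F,C,H] q_used=0 → run F
t=20: queue=[F,C,H] q_used=1 → run F
t=21: queue=[C,H,F] q_used=0 → run C
t=22: queue=[C,H,F] q_used=1 → run C
t=23: queue=[H,F,C] q_used=0 → run H
t=24: queue=[H,F,C] q_used=1 → run H
t=25: queue=[F,C] q_used=0 → run F
t=26: queue=[F,C] q_used=1 → run F
t=27: queue=[C] q_used=0 → run C
t=28: (idle)
t=29: (idle)
t=30: (idle)
t=31: (idle)

completion order = A, D, H, F, C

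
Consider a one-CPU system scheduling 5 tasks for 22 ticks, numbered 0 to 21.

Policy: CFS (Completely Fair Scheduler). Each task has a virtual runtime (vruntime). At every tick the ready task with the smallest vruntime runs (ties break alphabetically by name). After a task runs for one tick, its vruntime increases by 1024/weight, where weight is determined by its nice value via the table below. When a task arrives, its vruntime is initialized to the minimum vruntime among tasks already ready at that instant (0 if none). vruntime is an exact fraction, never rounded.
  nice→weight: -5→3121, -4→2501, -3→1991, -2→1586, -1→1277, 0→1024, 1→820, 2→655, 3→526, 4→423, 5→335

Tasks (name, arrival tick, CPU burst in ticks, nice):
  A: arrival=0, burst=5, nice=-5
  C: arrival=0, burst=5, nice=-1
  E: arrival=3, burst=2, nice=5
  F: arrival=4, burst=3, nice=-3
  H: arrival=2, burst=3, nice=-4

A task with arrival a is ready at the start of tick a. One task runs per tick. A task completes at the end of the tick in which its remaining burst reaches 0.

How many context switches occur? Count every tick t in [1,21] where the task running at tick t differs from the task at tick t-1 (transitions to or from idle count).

context switches = 16

t=0: vr[A=0 C=0] → run A
t=1: vr[A=1024/3121 C=0] → run C
t=2: vr[A=1024/3121 C=1024/1277 H=1024/3121] → run A
t=3: vr[A=2048/3121 C=1024/1277 E=1024/3121 H=1024/3121] → run E
t=4: vr[A=2048/3121 C=1024/1277 E=3538944/1045535 F=1024/3121 H=1024/3121] → run F
t=5: vr[A=2048/3121 C=1024/1277 E=3538944/1045535 F=5234688/6213911 H=1024/3121] → run H
t=6: vr[A=2048/3121 C=1024/1277 E=3538944/1045535 F=5234688/6213911 H=5756928/7805621] → run A
t=7: vr[A=3072/3121 C=1024/1277 E=3538944/1045535 F=5234688/6213911 H=5756928/7805621] → run H
t=8: vr[A=3072/3121 C=1024/1277 E=3538944/1045535 F=5234688/6213911 H=8952832/7805621] → run C
t=9: vr[A=3072/3121 C=2048/1277 E=3538944/1045535 F=5234688/6213911 H=8952832/7805621] → run F
t=10: vr[A=3072/3121 C=2048/1277 E=3538944/1045535 F=8430592/6213911 H=8952832/7805621] → run A
t=11: vr[A=4096/3121 C=2048/1277 E=3538944/1045535 F=8430592/6213911 H=8952832/7805621] → run H
t=12: vr[A=4096/3121 C=2048/1277 E=3538944/1045535 F=8430592/6213911] → run A
t=13: vr[C=2048/1277 E=3538944/1045535 F=8430592/6213911] → run F
t=14: vr[C=2048/1277 E=3538944/1045535] → run C
t=15: vr[C=3072/1277 E=3538944/1045535] → run C
t=16: vr[C=4096/1277 E=3538944/1045535] → run C
t=17: vr[E=3538944/1045535] → run E
t=18: (idle)
t=19: (idle)
t=20: (idle)
t=21: (idle)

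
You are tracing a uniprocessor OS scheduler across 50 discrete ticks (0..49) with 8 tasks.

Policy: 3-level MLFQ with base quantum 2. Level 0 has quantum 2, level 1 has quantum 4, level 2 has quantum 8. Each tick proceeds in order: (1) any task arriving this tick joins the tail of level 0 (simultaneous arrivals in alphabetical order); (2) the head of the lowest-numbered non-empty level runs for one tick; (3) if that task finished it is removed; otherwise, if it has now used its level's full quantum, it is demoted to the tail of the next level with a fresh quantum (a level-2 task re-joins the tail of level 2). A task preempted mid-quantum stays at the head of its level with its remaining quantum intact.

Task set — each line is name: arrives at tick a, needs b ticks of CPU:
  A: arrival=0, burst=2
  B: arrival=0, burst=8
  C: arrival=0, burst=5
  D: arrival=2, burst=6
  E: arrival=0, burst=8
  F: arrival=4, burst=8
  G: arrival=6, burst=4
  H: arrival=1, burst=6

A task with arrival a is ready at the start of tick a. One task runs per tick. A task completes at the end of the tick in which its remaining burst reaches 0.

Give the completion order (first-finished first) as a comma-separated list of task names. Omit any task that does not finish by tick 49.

completion order = A, C, H, D, G, B, E, F

t=0: L0/L1/L2 = ABCE/-/- → run A
t=1: L0/L1/L2 = ABCEH/-/- → run A
t=2: L0/L1/L2 = BCEHD/-/- → run B
t=3: L0/L1/L2 = BCEHD/-/- → run B
t=4: L0/L1/L2 = CEHDF/B/- → run C
t=5: L0/L1/L2 = CEHDF/B/- → run C
t=6: L0/L1/L2 = EHDFG/BC/- → run E
t=7: L0/L1/L2 = EHDFG/BC/- → run E
t=8: L0/L1/L2 = HDFG/BCE/- → run H
t=9: L0/L1/L2 = HDFG/BCE/- → run H
t=10: L0/L1/L2 = DFG/BCEH/- → run D
t=11: L0/L1/L2 = DFG/BCEH/- → run D
t=12: L0/L1/L2 = FG/BCEHD/- → run F
t=13: L0/L1/L2 = FG/BCEHD/- → run F
t=14: L0/L1/L2 = G/BCEHDF/- → run G
t=15: L0/L1/L2 = G/BCEHDF/- → run G
t=16: L0/L1/L2 = -/BCEHDFG/- → run B
t=17: L0/L1/L2 = -/BCEHDFG/- → run B
t=18: L0/L1/L2 = -/BCEHDFG/- → run B
t=19: L0/L1/L2 = -/BCEHDFG/- → run B
t=20: L0/L1/L2 = -/CEHDFG/B → run C
t=21: L0/L1/L2 = -/CEHDFG/B → run C
t=22: L0/L1/L2 = -/CEHDFG/B → run C
t=23: L0/L1/L2 = -/EHDFG/B → run E
t=24: L0/L1/L2 = -/EHDFG/B → run E
t=25: L0/L1/L2 = -/EHDFG/B → run E
t=26: L0/L1/L2 = -/EHDFG/B → run E
t=27: L0/L1/L2 = -/HDFG/BE → run H
t=28: L0/L1/L2 = -/HDFG/BE → run H
t=29: L0/L1/L2 = -/HDFG/BE → run H
t=30: L0/L1/L2 = -/HDFG/BE → run H
t=31: L0/L1/L2 = -/DFG/BE → run D
t=32: L0/L1/L2 = -/DFG/BE → run D
t=33: L0/L1/L2 = -/DFG/BE → run D
t=34: L0/L1/L2 = -/DFG/BE → run D
t=35: L0/L1/L2 = -/FG/BE → run F
t=36: L0/L1/L2 = -/FG/BE → run F
t=37: L0/L1/L2 = -/FG/BE → run F
t=38: L0/L1/L2 = -/FG/BE → run F
t=39: L0/L1/L2 = -/G/BEF → run G
t=40: L0/L1/L2 = -/G/BEF → run G
t=41: L0/L1/L2 = -/-/BEF → run B
t=42: L0/L1/L2 = -/-/BEF → run B
t=43: L0/L1/L2 = -/-/EF → run E
t=44: L0/L1/L2 = -/-/EF → run E
t=45: L0/L1/L2 = -/-/F → run F
t=46: L0/L1/L2 = -/-/F → run F
t=47: (idle)
t=48: (idle)
t=49: (idle)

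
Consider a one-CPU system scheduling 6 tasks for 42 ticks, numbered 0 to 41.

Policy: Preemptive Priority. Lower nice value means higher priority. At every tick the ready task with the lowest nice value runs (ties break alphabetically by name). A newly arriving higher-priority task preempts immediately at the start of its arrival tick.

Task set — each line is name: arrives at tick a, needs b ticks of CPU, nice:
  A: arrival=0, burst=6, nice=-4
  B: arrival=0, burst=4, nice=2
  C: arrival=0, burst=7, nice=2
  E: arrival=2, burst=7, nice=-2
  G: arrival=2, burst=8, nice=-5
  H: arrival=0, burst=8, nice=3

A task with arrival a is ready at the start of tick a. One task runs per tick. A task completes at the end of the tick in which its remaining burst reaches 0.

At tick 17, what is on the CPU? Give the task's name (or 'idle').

running at tick 17 = E

t=0: ready={A,B,C,H} → run A
t=1: ready={A,B,C,H} → run A
t=2: ready={A,B,C,E,G,H} → run G
t=3: ready={A,B,C,E,G,H} → run G
t=4: ready={A,B,C,E,G,H} → run G
t=5: ready={A,B,C,E,G,H} → run G
t=6: ready={A,B,C,E,G,H} → run G
t=7: ready={A,B,C,E,G,H} → run G
t=8: ready={A,B,C,E,G,H} → run G
t=9: ready={A,B,C,E,G,H} → run G
t=10: ready={A,B,C,E,H} → run A
t=11: ready={A,B,C,E,H} → run A
t=12: ready={A,B,C,E,H} → run A
t=13: ready={A,B,C,E,H} → run A
t=14: ready={B,C,E,H} → run E
t=15: ready={B,C,E,H} → run E
t=16: ready={B,C,E,H} → run E
t=17: ready={B,C,E,H} → run E
t=18: ready={B,C,E,H} → run E
t=19: ready={B,C,E,H} → run E
t=20: ready={B,C,E,H} → run E
t=21: ready={B,C,H} → run B
t=22: ready={B,C,H} → run B
t=23: ready={B,C,H} → run B
t=24: ready={B,C,H} → run B
t=25: ready={C,H} → run C
t=26: ready={C,H} → run C
t=27: ready={C,H} → run C
t=28: ready={C,H} → run C
t=29: ready={C,H} → run C
t=30: ready={C,H} → run C
t=31: ready={C,H} → run C
t=32: ready={H} → run H
t=33: ready={H} → run H
t=34: ready={H} → run H
t=35: ready={H} → run H
t=36: ready={H} → run H
t=37: ready={H} → run H
t=38: ready={H} → run H
t=39: ready={H} → run H
t=40: (idle)
t=41: (idle)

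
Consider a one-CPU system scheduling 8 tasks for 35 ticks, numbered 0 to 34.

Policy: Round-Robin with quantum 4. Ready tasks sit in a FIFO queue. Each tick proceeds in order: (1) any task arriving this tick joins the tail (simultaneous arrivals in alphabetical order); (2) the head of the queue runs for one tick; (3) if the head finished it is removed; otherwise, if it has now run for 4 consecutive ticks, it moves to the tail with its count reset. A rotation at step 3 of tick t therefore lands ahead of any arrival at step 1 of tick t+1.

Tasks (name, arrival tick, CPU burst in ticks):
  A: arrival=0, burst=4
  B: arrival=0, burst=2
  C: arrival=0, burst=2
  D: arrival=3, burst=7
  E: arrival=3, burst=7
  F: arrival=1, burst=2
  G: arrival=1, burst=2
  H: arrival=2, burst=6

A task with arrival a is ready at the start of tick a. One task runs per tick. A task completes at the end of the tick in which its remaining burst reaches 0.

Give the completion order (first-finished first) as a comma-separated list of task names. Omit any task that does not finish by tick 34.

t=0: queue=[A,B,C] q_used=0 → run A
t=1: queue=[A,B,C,F,G] q_used=1 → run A
t=2: queue=[A,B,C,F,G,H] q_used=2 → run A
t=3: queue=[A,B,C,F,G,H,D,E] q_used=3 → run A
t=4: queue=[B,C,F,G,H,D,E] q_used=0 → run B
t=5: queue=[B,C,F,G,H,D,E] q_used=1 → run B
t=6: queue=[C,F,G,H,D,E] q_used=0 → run C
t=7: queue=[C,F,G,H,D,E] q_used=1 → run C
t=8: queue=[F,G,H,D,E] q_used=0 → run F
t=9: queue=[F,G,H,D,E] q_used=1 → run F
t=10: queue=[G,H,D,E] q_used=0 → run G
t=11: queue=[G,H,D,E] q_used=1 → run G
t=12: queue=[H,D,E] q_used=0 → run H
t=13: queue=[H,D,E] q_used=1 → run H
t=14: queue=[H,D,E] q_used=2 → run H
t=15: queue=[H,D,E] q_used=3 → run H
t=16: queue=[D,E,H] q_used=0 → run D
t=17: queue=[D,E,H] q_used=1 → run D
t=18: queue=[D,E,H] q_used=2 → run D
t=19: queue=[D,E,H] q_used=3 → run D
t=20: queue=[E,H,D] q_used=0 → run E
t=21: queue=[E,H,D] q_used=1 → run E
t=22: queue=[E,H,D] q_used=2 → run E
t=23: queue=[E,H,D] q_used=3 → run E
t=24: queue=[H,D,E] q_used=0 → run H
t=25: queue=[H,D,E] q_used=1 → run H
t=26: queue=[D,E] q_used=0 → run D
t=27: queue=[D,E] q_used=1 → run D
t=28: queue=[D,E] q_used=2 → run D
t=29: queue=[E] q_used=0 → run E
t=30: queue=[E] q_used=1 → run E
t=31: queue=[E] q_used=2 → run E
t=32: (idle)
t=33: (idle)
t=34: (idle)

completion order = A, B, C, F, G, H, D, E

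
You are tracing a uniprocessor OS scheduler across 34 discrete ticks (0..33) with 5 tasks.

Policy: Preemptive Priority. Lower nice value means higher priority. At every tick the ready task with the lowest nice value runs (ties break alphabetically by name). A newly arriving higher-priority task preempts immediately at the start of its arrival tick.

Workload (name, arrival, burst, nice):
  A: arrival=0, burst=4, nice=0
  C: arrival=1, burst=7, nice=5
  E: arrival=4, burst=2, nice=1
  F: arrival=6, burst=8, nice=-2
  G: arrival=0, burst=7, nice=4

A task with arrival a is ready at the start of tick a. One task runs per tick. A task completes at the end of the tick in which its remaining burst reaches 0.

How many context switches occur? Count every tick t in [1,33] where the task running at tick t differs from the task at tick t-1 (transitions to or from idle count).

t=0: ready={A,G} → run A
t=1: ready={A,C,G} → run A
t=2: ready={A,C,G} → run A
t=3: ready={A,C,G} → run A
t=4: ready={C,E,G} → run E
t=5: ready={C,E,G} → run E
t=6: ready={C,F,G} → run F
t=7: ready={C,F,G} → run F
t=8: ready={C,F,G} → run F
t=9: ready={C,F,G} → run F
t=10: ready={C,F,G} → run F
t=11: ready={C,F,G} → run F
t=12: ready={C,F,G} → run F
t=13: ready={C,F,G} → run F
t=14: ready={C,G} → run G
t=15: ready={C,G} → run G
t=16: ready={C,G} → run G
t=17: ready={C,G} → run G
t=18: ready={C,G} → run G
t=19: ready={C,G} → run G
t=20: ready={C,G} → run G
t=21: ready={C} → run C
t=22: ready={C} → run C
t=23: ready={C} → run C
t=24: ready={C} → run C
t=25: ready={C} → run C
t=26: ready={C} → run C
t=27: ready={C} → run C
t=28: (idle)
t=29: (idle)
t=30: (idle)
t=31: (idle)
t=32: (idle)
t=33: (idle)

context switches = 5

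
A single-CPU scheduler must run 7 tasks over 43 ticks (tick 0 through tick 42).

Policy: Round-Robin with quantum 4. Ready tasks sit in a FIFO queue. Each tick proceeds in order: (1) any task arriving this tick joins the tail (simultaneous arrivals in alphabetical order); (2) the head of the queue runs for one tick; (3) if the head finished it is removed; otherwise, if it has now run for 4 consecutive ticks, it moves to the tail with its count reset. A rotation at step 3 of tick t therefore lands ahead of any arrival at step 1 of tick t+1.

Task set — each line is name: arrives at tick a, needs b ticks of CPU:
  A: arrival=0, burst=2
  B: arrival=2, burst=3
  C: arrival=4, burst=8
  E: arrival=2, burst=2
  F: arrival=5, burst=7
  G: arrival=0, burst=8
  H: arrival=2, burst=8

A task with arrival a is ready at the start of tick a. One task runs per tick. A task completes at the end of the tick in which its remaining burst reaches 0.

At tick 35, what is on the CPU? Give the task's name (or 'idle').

running at tick 35 = F

t=0: queue=[A,G] q_used=0 → run A
t=1: queue=[A,G] q_used=1 → run A
t=2: queue=[G,B,E,H] q_used=0 → run G
t=3: queue=[G,B,E,H] q_used=1 → run G
t=4: queue=[G,B,E,H,C] q_used=2 → run G
t=5: queue=[G,B,E,H,C,F] q_used=3 → run G
t=6: queue=[B,E,H,C,F,G] q_used=0 → run B
t=7: queue=[B,E,H,C,F,G] q_used=1 → run B
t=8: queue=[B,E,H,C,F,G] q_used=2 → run B
t=9: queue=[E,H,C,F,G] q_used=0 → run E
t=10: queue=[E,H,C,F,G] q_used=1 → run E
t=11: queue=[H,C,F,G] q_used=0 → run H
t=12: queue=[H,C,F,G] q_used=1 → run H
t=13: queue=[H,C,F,G] q_used=2 → run H
t=14: queue=[H,C,F,G] q_used=3 → run H
t=15: queue=[C,F,G,H] q_used=0 → run C
t=16: queue=[C,F,G,H] q_used=1 → run C
t=17: queue=[C,F,G,H] q_used=2 → run C
t=18: queue=[C,F,G,H] q_used=3 → run C
t=19: queue=[F,G,H,C] q_used=0 → run F
t=20: queue=[F,G,H,C] q_used=1 → run F
t=21: queue=[F,G,H,C] q_used=2 → run F
t=22: queue=[F,G,H,C] q_used=3 → run F
t=23: queue=[G,H,C,F] q_used=0 → run G
t=24: queue=[G,H,C,F] q_used=1 → run G
t=25: queue=[G,H,C,F] q_used=2 → run G
t=26: queue=[G,H,C,F] q_used=3 → run G
t=27: queue=[H,C,F] q_used=0 → run H
t=28: queue=[H,C,F] q_used=1 → run H
t=29: queue=[H,C,F] q_used=2 → run H
t=30: queue=[H,C,F] q_used=3 → run H
t=31: queue=[C,F] q_used=0 → run C
t=32: queue=[C,F] q_used=1 → run C
t=33: queue=[C,F] q_used=2 → run C
t=34: queue=[C,F] q_used=3 → run C
t=35: queue=[F] q_used=0 → run F
t=36: queue=[F] q_used=1 → run F
t=37: queue=[F] q_used=2 → run F
t=38: (idle)
t=39: (idle)
t=40: (idle)
t=41: (idle)
t=42: (idle)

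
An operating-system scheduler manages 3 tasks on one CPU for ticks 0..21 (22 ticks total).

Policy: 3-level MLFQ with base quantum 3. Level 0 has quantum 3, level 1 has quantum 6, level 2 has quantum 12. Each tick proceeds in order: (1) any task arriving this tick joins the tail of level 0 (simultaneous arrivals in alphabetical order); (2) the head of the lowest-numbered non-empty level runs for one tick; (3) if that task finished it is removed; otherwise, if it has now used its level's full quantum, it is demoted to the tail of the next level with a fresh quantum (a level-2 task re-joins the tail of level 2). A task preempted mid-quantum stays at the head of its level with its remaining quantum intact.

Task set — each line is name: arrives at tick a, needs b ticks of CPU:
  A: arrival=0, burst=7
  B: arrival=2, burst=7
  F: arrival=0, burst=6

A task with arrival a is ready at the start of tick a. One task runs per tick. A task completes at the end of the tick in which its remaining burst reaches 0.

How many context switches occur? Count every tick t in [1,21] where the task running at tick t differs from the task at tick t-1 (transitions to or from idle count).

t=0: L0/L1/L2 = AF/-/- → run A
t=1: L0/L1/L2 = AF/-/- → run A
t=2: L0/L1/L2 = AFB/-/- → run A
t=3: L0/L1/L2 = FB/A/- → run F
t=4: L0/L1/L2 = FB/A/- → run F
t=5: L0/L1/L2 = FB/A/- → run F
t=6: L0/L1/L2 = B/AF/- → run B
t=7: L0/L1/L2 = B/AF/- → run B
t=8: L0/L1/L2 = B/AF/- → run B
t=9: L0/L1/L2 = -/AFB/- → run A
t=10: L0/L1/L2 = -/AFB/- → run A
t=11: L0/L1/L2 = -/AFB/- → run A
t=12: L0/L1/L2 = -/AFB/- → run A
t=13: L0/L1/L2 = -/FB/- → run F
t=14: L0/L1/L2 = -/FB/- → run F
t=15: L0/L1/L2 = -/FB/- → run F
t=16: L0/L1/L2 = -/B/- → run B
t=17: L0/L1/L2 = -/B/- → run B
t=18: L0/L1/L2 = -/B/- → run B
t=19: L0/L1/L2 = -/B/- → run B
t=20: (idle)
t=21: (idle)

context switches = 6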